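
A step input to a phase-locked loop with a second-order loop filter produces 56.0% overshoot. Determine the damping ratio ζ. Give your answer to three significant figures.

Inverting the overshoot relation: ζ = |ln 0.560|/√(π² + ln²0.560) = 0.181.

ζ ≈ 0.181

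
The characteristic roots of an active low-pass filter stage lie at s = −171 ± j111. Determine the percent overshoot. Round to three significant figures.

With σ = 171, ω_d = 111: ω_n = √(σ²+ω_d²) = 204 rad/s, ζ = σ/ω_n = 0.839.
Overshoot: exp(−π·0.839/√(1−0.839²)) = 0.00791, i.e. 0.791%.

%OS ≈ 0.791%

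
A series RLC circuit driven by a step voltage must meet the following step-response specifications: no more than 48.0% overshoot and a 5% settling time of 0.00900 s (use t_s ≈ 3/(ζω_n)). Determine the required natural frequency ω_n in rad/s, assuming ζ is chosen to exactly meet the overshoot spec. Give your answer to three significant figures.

From %OS = 100·exp(−πζ/√(1−ζ²)), invert to get ζ = −ln(OS)/√(π² + ln²(OS)) with OS = 0.480.
−ln 0.480 = 0.7340, so ζ = 0.7340/√(π² + 0.5387) = 0.228.
From t_s ≈ 3/(ζω_n): ω_n = 3/(ζ·t_s) = 3/(0.228·0.00900) = 1470 rad/s.

ω_n ≈ 1470 rad/s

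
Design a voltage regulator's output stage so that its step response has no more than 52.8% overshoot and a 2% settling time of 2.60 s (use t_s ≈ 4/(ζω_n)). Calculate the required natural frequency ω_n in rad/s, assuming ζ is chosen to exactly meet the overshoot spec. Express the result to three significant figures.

Inverting the overshoot relation: ζ = |ln 0.528|/√(π² + ln²0.528) = 0.199.
Then ω_n = 4/(ζ t_s) = 4/(0.199 × 2.60) = 7.72 rad/s.

ω_n ≈ 7.72 rad/s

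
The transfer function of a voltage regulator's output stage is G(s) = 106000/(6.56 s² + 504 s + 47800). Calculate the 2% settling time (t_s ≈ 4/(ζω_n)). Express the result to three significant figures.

Dividing through by 6.56: denominator becomes s² + 76.83 s + 7287.
So ω_n = √7287 = 85.4 rad/s and ζ = 76.83/(2·85.4) = 0.450.
t_s ≈ 4/(ζω_n) = 0.104 s.

t_s ≈ 0.104 s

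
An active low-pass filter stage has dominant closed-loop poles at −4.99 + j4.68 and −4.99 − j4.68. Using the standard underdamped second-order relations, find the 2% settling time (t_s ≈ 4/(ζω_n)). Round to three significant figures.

t_s ≈ 0.802 s

For poles at −σ ± jω_d, ζω_n = σ = 4.99, so t_s ≈ 4/σ = 0.802 s.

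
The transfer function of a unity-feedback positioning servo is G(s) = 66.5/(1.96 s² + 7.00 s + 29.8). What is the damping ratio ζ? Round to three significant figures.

ζ ≈ 0.458

Dividing through by 1.96: denominator becomes s² + 3.571 s + 15.20.
So ω_n = √15.20 = 3.90 rad/s and ζ = 3.571/(2·3.90) = 0.458.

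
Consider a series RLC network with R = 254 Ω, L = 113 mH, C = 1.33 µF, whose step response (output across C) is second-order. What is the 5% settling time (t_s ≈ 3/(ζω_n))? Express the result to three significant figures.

For a series RLC circuit (capacitor voltage as output), ω_n = 1/√(LC) = 1/√(113 mH · 1.33 µF) = 2580 rad/s.
ζ = (R/2)·√(C/L) = (254/2)·√(1.33 µF/113 mH) = 0.436.
t_s ≈ 3/(ζω_n) = 0.00267 s.

t_s ≈ 0.00267 s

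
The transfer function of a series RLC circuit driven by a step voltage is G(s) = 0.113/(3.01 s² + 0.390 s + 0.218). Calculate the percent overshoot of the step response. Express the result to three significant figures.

Dividing through by 3.01: denominator becomes s² + 0.1296 s + 0.07243.
So ω_n = √0.07243 = 0.269 rad/s and ζ = 0.1296/(2·0.269) = 0.241.
%OS = 100·exp(−πζ/√(1−ζ²)) = 45.9%.

%OS ≈ 45.9%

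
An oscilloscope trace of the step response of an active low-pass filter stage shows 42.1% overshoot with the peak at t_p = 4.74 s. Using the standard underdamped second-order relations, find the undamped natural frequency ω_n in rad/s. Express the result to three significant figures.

ζ from %OS: ζ = |ln 0.421|/√(π²+ln²0.421) = 0.265.
t_p = π/ω_d ⇒ ω_d = 0.663 rad/s; then ω_n = ω_d/√(1−ζ²) = 0.687 rad/s.

ω_n ≈ 0.687 rad/s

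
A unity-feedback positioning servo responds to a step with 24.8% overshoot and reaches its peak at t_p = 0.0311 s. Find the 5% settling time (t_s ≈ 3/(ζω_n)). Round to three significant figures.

The overshoot fixes ζ = −ln(OS)/√(π²+ln²(OS)) = 0.406.
From t_p = π/ω_d, ω_d = π/0.0311 = 101 rad/s, so ω_n = ω_d/√(1−ζ²) = 111 rad/s.
t_s ≈ 3/(ζω_n) = 3/(0.406·111) = 0.0669 s.

t_s ≈ 0.0669 s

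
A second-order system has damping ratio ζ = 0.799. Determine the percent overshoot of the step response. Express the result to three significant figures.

For an underdamped second-order system, %OS = 100·exp(−πζ/√(1−ζ²)).
πζ/√(1−ζ²) = π·0.799/√(1−0.638) = 4.174, so %OS = 100·e^(−4.174) = 1.54%.

%OS ≈ 1.54%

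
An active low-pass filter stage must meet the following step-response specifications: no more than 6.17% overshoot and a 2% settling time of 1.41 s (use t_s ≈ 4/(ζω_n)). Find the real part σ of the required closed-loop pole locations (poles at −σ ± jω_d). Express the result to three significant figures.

The settling-time spec alone fixes σ = ζω_n = 4/t_s = 4/1.41 = 2.84.
(Overshoot then fixes ζ = 0.663 and hence ω_d = σ·√(1−ζ²)/ζ = 3.20 rad/s.)

σ ≈ 2.84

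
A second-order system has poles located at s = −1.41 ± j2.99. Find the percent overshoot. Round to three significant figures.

%OS ≈ 22.7%

With σ = 1.41, ω_d = 2.99: ω_n = √(σ²+ω_d²) = 3.31 rad/s, ζ = σ/ω_n = 0.427.
%OS = 100·exp(−πζ/√(1−ζ²)) = 22.7%.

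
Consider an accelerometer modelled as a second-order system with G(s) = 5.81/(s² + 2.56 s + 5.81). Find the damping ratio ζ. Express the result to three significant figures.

ζ ≈ 0.531

Comparing the denominator to s² + 2ζω_n s + ω_n²: ω_n = √5.81 = 2.41 rad/s, and 2ζω_n = 2.56 so ζ = 2.56/(2·2.41) = 0.531.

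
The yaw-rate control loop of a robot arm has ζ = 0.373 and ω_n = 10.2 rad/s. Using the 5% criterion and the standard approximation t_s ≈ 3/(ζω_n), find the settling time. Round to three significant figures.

t_s ≈ 0.789 s

t_s ≈ 3/(ζω_n) = 3/(0.373 × 10.2) = 0.789 s.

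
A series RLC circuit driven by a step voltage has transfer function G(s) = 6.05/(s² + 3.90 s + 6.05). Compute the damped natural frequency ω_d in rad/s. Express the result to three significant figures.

ω_d ≈ 1.50 rad/s

ω_n = √6.05 = 2.46 rad/s; ζ = 3.90/(2·2.46) = 0.793.
ω_d = 2.46·√(1 − 0.793²) = 1.50 rad/s.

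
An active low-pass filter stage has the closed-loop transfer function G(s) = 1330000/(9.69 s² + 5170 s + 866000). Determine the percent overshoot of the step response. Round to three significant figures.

Dividing through by 9.69: denominator becomes s² + 533.5 s + 89370.
So ω_n = √89370 = 299 rad/s and ζ = 533.5/(2·299) = 0.892.
%OS = 100·exp(−πζ/√(1−ζ²)) = 0.201%.

%OS ≈ 0.201%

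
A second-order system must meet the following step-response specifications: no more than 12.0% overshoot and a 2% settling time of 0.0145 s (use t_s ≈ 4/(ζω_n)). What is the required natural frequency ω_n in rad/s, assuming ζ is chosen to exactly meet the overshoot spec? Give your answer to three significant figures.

Inverting the overshoot relation: ζ = |ln 0.120|/√(π² + ln²0.120) = 0.559.
From t_s ≈ 4/(ζω_n): ω_n = 4/(ζ·t_s) = 4/(0.559·0.0145) = 493 rad/s.

ω_n ≈ 493 rad/s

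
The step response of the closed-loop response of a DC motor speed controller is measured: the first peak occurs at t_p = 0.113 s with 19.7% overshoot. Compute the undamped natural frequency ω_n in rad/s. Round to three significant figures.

The overshoot fixes ζ = −ln(OS)/√(π²+ln²(OS)) = 0.459.
t_p = π/ω_d ⇒ ω_d = 27.8 rad/s; then ω_n = ω_d/√(1−ζ²) = 31.3 rad/s.

ω_n ≈ 31.3 rad/s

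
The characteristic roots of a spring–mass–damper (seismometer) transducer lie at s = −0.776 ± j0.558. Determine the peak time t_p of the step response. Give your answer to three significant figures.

t_p ≈ 5.63 s

t_p = π/ω_d with ω_d = 0.558 (the imaginary part), so t_p = 5.63 s.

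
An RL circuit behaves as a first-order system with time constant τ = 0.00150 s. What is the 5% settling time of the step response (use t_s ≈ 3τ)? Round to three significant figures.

t_s ≈ 0.00450 s

t_s ≈ 3τ = 0.00450 s.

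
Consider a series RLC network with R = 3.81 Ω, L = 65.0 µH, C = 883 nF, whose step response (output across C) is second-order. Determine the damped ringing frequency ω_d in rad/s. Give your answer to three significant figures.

ω_d ≈ 129000 rad/s

For a series RLC circuit (capacitor voltage as output), ω_n = 1/√(LC) = 1/√(65.0 µH · 883 nF) = 132000 rad/s.
ζ = (R/2)·√(C/L) = (3.81/2)·√(883 nF/65.0 µH) = 0.222.
The damped frequency ω_d = ω_n√(1−ζ²) = 129000 rad/s.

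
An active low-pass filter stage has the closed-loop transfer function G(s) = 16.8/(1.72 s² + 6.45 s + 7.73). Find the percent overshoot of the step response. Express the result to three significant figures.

%OS ≈ 0.259%

Dividing through by 1.72: denominator becomes s² + 3.750 s + 4.494.
So ω_n = √4.494 = 2.12 rad/s and ζ = 3.750/(2·2.12) = 0.884.
%OS = 100·exp(−πζ/√(1−ζ²)) = 0.259%.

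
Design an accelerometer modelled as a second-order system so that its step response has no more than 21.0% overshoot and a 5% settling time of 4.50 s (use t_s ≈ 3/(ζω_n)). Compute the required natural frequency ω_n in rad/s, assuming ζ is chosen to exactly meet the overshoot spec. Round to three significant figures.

ω_n ≈ 1.50 rad/s

From %OS = 100·exp(−πζ/√(1−ζ²)), invert to get ζ = −ln(OS)/√(π² + ln²(OS)) with OS = 0.210.
−ln 0.210 = 1.561, so ζ = 1.561/√(π² + 2.436) = 0.445.
From t_s ≈ 3/(ζω_n): ω_n = 3/(ζ·t_s) = 3/(0.445·4.50) = 1.50 rad/s.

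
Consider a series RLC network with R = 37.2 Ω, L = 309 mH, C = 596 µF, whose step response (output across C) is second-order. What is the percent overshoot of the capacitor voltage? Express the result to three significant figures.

%OS ≈ 1.17%

For a series RLC circuit (capacitor voltage as output), ω_n = 1/√(LC) = 1/√(309 mH · 596 µF) = 73.7 rad/s.
ζ = (R/2)·√(C/L) = (37.2/2)·√(596 µF/309 mH) = 0.817.
Overshoot: exp(−π·0.817/√(1−0.817²)) = 0.0117, i.e. 1.17%.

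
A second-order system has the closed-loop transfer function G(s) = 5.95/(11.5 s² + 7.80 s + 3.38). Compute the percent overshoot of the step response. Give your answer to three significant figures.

Dividing through by 11.5: denominator becomes s² + 0.6783 s + 0.2939.
So ω_n = √0.2939 = 0.542 rad/s and ζ = 0.6783/(2·0.542) = 0.626.
%OS = 100·exp(−πζ/√(1−ζ²)) = 8.05%.

%OS ≈ 8.05%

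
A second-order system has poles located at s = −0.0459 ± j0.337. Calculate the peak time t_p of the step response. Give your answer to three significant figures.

t_p = π/ω_d with ω_d = 0.337 (the imaginary part), so t_p = 9.32 s.

t_p ≈ 9.32 s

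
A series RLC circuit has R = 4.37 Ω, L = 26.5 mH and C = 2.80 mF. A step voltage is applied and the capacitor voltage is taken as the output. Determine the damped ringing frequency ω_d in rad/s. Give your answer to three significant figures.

ω_d ≈ 81.7 rad/s

For a series RLC circuit (capacitor voltage as output), ω_n = 1/√(LC) = 1/√(26.5 mH · 2.80 mF) = 116 rad/s.
ζ = (R/2)·√(C/L) = (4.37/2)·√(2.80 mF/26.5 mH) = 0.710.
ω_d = 116·√(1 − 0.710²) = 81.7 rad/s.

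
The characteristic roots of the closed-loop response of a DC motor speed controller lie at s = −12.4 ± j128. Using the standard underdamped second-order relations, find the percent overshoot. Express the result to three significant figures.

|pole| = ω_n = √(12.4² + 128²) = 129 rad/s; ζ = cos θ = σ/ω_n = 0.0964.
%OS = 100·exp(−πζ/√(1−ζ²)) = 73.8%.

%OS ≈ 73.8%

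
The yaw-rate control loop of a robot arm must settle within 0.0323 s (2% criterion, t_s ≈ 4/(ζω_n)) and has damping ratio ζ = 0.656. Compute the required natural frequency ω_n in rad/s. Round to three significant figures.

ω_n ≈ 189 rad/s

Rearranging t_s ≈ 4/(ζω_n) gives ω_n = 4/(ζ·t_s) = 4/(0.656 × 0.0323) = 189 rad/s.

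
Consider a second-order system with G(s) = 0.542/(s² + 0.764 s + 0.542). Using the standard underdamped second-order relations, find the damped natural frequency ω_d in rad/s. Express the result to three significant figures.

Matching coefficients with s² + 2ζω_n s + ω_n² gives ω_n² = 0.542 ⇒ ω_n = 0.736 rad/s, and ζ = 0.764/(2ω_n) = 0.519.
ω_d = 0.736·√(1 − 0.519²) = 0.629 rad/s.

ω_d ≈ 0.629 rad/s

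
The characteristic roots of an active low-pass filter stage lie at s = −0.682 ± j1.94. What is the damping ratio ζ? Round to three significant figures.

With σ = 0.682, ω_d = 1.94: ω_n = √(σ²+ω_d²) = 2.06 rad/s, ζ = σ/ω_n = 0.332.

ζ ≈ 0.332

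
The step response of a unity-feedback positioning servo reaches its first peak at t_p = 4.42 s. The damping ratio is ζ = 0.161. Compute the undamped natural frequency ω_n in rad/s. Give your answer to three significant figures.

ω_n ≈ 0.720 rad/s

Peak time t_p = π/ω_d, so ω_d = π/t_p = π/4.42 = 0.711 rad/s.
ω_n = ω_d/√(1−ζ²) = 0.711/√0.974 = 0.720 rad/s.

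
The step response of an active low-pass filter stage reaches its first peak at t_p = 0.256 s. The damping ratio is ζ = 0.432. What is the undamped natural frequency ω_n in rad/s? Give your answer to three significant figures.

Peak time t_p = π/ω_d, so ω_d = π/t_p = π/0.256 = 12.3 rad/s.
ω_n = ω_d/√(1−ζ²) = 12.3/√0.813 = 13.6 rad/s.

ω_n ≈ 13.6 rad/s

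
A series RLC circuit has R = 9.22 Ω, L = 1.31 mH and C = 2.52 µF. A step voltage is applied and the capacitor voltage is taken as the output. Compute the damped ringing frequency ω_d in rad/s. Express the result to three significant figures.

ω_d ≈ 17000 rad/s

For a series RLC circuit (capacitor voltage as output), ω_n = 1/√(LC) = 1/√(1.31 mH · 2.52 µF) = 17400 rad/s.
ζ = (R/2)·√(C/L) = (9.22/2)·√(2.52 µF/1.31 mH) = 0.202.
ω_d = ω_n√(1−ζ²) = 17000 rad/s.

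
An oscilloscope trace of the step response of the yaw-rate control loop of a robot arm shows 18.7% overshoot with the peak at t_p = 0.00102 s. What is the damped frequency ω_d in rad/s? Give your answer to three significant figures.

t_p = π/ω_d, so ω_d = π/0.00102 = 3080 rad/s.

ω_d ≈ 3080 rad/s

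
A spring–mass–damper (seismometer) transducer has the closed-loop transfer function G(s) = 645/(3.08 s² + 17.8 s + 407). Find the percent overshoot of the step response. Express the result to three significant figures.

%OS ≈ 44.2%

Dividing through by 3.08: denominator becomes s² + 5.779 s + 132.1.
So ω_n = √132.1 = 11.5 rad/s and ζ = 5.779/(2·11.5) = 0.251.
Overshoot: exp(−π·0.251/√(1−0.251²)) = 0.442, i.e. 44.2%.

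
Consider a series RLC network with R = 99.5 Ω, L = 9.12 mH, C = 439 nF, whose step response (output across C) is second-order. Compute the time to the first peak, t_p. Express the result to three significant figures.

For a series RLC circuit (capacitor voltage as output), ω_n = 1/√(LC) = 1/√(9.12 mH · 439 nF) = 15800 rad/s.
ζ = (R/2)·√(C/L) = (99.5/2)·√(439 nF/9.12 mH) = 0.345.
The damped frequency ω_d = ω_n√(1−ζ²) = 14800 rad/s. t_p = π/ω_d = 0.000212 s.

t_p ≈ 0.000212 s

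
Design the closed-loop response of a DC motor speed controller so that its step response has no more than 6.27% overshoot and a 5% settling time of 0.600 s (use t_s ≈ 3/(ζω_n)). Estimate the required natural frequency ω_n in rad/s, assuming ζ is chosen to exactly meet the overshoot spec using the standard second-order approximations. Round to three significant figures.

ω_n ≈ 7.56 rad/s

From %OS = 100·exp(−πζ/√(1−ζ²)), invert to get ζ = −ln(OS)/√(π² + ln²(OS)) with OS = 0.0627.
−ln 0.0627 = 2.769, so ζ = 2.769/√(π² + 7.670) = 0.661.
Then ω_n = 3/(ζ t_s) = 3/(0.661 × 0.600) = 7.56 rad/s.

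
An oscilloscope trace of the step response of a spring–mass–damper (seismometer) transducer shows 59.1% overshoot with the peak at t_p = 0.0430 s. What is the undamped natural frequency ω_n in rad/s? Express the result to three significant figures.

ω_n ≈ 74.1 rad/s

The overshoot fixes ζ = −ln(OS)/√(π²+ln²(OS)) = 0.165.
From t_p = π/ω_d, ω_d = π/0.0430 = 73.1 rad/s, so ω_n = ω_d/√(1−ζ²) = 74.1 rad/s.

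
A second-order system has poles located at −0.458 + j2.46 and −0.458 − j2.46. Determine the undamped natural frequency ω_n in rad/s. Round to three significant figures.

ω_n ≈ 2.50 rad/s

With σ = 0.458, ω_d = 2.46: ω_n = √(σ²+ω_d²) = 2.50 rad/s, ζ = σ/ω_n = 0.183.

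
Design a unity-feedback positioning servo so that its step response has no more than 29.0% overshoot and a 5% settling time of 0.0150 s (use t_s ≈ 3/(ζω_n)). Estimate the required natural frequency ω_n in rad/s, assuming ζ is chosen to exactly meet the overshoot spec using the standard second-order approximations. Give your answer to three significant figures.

ω_n ≈ 546 rad/s

ζ = −ln(OS)/√(π² + (ln OS)²). With OS = 0.290, ln OS = −1.238 and ζ = 1.238/3.377 = 0.367.
Then ω_n = 3/(ζ t_s) = 3/(0.367 × 0.0150) = 546 rad/s.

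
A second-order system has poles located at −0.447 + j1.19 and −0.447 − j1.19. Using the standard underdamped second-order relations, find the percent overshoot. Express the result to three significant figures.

|pole| = ω_n = √(0.447² + 1.19²) = 1.27 rad/s; ζ = cos θ = σ/ω_n = 0.352.
Overshoot: exp(−π·0.352/√(1−0.352²)) = 0.307, i.e. 30.7%.

%OS ≈ 30.7%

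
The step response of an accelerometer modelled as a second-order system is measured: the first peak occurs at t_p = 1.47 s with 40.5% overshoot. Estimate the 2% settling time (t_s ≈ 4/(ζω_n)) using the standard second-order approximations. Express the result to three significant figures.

From the overshoot, ζ = −ln(OS)/√(π²+ln²(OS)) = 0.276.
t_p = π/ω_d ⇒ ω_d = 2.14 rad/s; then ω_n = ω_d/√(1−ζ²) = 2.22 rad/s.
t_s ≈ 4/(ζω_n) = 4/(0.276·2.22) = 6.51 s.

t_s ≈ 6.51 s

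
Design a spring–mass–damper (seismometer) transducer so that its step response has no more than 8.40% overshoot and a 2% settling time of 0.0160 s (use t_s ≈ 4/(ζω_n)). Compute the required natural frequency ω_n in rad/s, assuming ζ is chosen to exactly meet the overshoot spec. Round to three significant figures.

From %OS = 100·exp(−πζ/√(1−ζ²)), invert to get ζ = −ln(OS)/√(π² + ln²(OS)) with OS = 0.0840.
−ln 0.0840 = 2.477, so ζ = 2.477/√(π² + 6.135) = 0.619.
Then ω_n = 4/(ζ t_s) = 4/(0.619 × 0.0160) = 404 rad/s.

ω_n ≈ 404 rad/s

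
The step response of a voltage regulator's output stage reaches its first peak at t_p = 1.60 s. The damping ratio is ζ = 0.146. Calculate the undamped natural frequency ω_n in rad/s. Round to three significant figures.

ω_n ≈ 1.98 rad/s

Peak time t_p = π/ω_d, so ω_d = π/t_p = π/1.60 = 1.96 rad/s.
ω_n = ω_d/√(1−ζ²) = 1.96/√0.979 = 1.98 rad/s.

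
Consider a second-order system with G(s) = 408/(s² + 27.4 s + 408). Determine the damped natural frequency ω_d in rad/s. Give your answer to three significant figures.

ω_d ≈ 14.8 rad/s

Matching coefficients with s² + 2ζω_n s + ω_n² gives ω_n² = 408 ⇒ ω_n = 20.2 rad/s, and ζ = 27.4/(2ω_n) = 0.678.
ω_d = 20.2·√(1 − 0.678²) = 14.8 rad/s.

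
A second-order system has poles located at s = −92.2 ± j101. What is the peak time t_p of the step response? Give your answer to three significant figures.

t_p = π/ω_d with ω_d = 101 (the imaginary part), so t_p = 0.0311 s.

t_p ≈ 0.0311 s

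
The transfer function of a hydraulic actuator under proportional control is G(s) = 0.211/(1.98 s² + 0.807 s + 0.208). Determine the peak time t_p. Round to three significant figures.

Dividing through by 1.98: denominator becomes s² + 0.4076 s + 0.1051.
So ω_n = √0.1051 = 0.324 rad/s and ζ = 0.4076/(2·0.324) = 0.629.
The damped frequency ω_d = ω_n√(1−ζ²) = 0.252 rad/s. t_p = π/ω_d = 12.5 s.

t_p ≈ 12.5 s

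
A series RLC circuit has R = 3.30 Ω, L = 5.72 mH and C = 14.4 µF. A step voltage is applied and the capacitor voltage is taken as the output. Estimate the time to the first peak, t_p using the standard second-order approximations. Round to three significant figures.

For a series RLC circuit (capacitor voltage as output), ω_n = 1/√(LC) = 1/√(5.72 mH · 14.4 µF) = 3480 rad/s.
ζ = (R/2)·√(C/L) = (3.30/2)·√(14.4 µF/5.72 mH) = 0.0828.
The damped frequency ω_d = ω_n√(1−ζ²) = 3470 rad/s. t_p = π/ω_d = 0.000905 s.

t_p ≈ 0.000905 s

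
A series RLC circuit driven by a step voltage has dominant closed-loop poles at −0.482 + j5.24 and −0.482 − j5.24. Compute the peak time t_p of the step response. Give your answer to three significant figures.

t_p = π/ω_d with ω_d = 5.24 (the imaginary part), so t_p = 0.600 s.

t_p ≈ 0.600 s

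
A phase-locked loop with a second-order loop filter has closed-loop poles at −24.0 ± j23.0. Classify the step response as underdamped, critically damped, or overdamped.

Since the poles form a complex-conjugate pair with nonzero imaginary part, the response is underdamped.

underdamped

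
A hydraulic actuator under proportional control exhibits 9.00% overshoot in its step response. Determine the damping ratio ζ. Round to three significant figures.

Inverting the overshoot relation: ζ = |ln 0.0900|/√(π² + ln²0.0900) = 0.608.

ζ ≈ 0.608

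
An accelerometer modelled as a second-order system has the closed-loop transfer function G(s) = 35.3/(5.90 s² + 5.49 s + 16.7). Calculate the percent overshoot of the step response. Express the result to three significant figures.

Dividing through by 5.90: denominator becomes s² + 0.9305 s + 2.831.
So ω_n = √2.831 = 1.68 rad/s and ζ = 0.9305/(2·1.68) = 0.277.
%OS = 100·exp(−πζ/√(1−ζ²)) = 40.5%.

%OS ≈ 40.5%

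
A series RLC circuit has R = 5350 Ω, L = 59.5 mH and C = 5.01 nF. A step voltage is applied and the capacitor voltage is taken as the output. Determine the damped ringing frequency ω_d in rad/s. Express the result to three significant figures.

For a series RLC circuit (capacitor voltage as output), ω_n = 1/√(LC) = 1/√(59.5 mH · 5.01 nF) = 57900 rad/s.
ζ = (R/2)·√(C/L) = (5350/2)·√(5.01 nF/59.5 mH) = 0.776.
ω_d = ω_n√(1−ζ²) = 36500 rad/s.

ω_d ≈ 36500 rad/s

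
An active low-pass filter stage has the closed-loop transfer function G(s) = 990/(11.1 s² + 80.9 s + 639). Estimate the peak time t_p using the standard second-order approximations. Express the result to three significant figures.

Dividing through by 11.1: denominator becomes s² + 7.288 s + 57.57.
So ω_n = √57.57 = 7.59 rad/s and ζ = 7.288/(2·7.59) = 0.480.
ω_d = 7.59·√(1 − 0.480²) = 6.65 rad/s. t_p = π/ω_d = 0.472 s.

t_p ≈ 0.472 s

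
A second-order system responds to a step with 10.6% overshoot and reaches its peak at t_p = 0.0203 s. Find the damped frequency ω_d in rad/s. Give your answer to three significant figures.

t_p = π/ω_d, so ω_d = π/0.0203 = 155 rad/s.

ω_d ≈ 155 rad/s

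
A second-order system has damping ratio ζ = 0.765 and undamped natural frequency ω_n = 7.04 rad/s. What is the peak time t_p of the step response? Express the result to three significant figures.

The damped frequency is ω_d = ω_n√(1−ζ²) = 7.04·√(1−0.585) = 4.53 rad/s.
Peak time t_p = π/ω_d = π/4.53 = 0.693 s.

t_p ≈ 0.693 s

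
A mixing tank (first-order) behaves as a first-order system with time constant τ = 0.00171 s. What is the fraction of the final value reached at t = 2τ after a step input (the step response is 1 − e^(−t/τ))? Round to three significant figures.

y/y_∞ ≈ 0.865

y(t)/y_∞ = 1 − e^(−t/τ) = 1 − e^(−2) = 1 − e^(−2.00) = 0.865.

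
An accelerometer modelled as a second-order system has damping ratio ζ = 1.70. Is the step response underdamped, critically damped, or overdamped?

overdamped

Since ζ = 1.70 > 1, the system is overdamped.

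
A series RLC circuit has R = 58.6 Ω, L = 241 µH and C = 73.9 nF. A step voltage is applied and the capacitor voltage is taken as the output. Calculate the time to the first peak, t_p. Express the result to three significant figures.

For a series RLC circuit (capacitor voltage as output), ω_n = 1/√(LC) = 1/√(241 µH · 73.9 nF) = 237000 rad/s.
ζ = (R/2)·√(C/L) = (58.6/2)·√(73.9 nF/241 µH) = 0.513.
The damped frequency ω_d = ω_n√(1−ζ²) = 203000 rad/s. t_p = π/ω_d = 0.0000154 s.

t_p ≈ 0.0000154 s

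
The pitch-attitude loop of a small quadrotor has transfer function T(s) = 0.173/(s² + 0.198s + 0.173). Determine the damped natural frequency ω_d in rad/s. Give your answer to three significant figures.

ω_d ≈ 0.404 rad/s

ω_n = √0.173 = 0.416 rad/s; ζ = 0.198/(2·0.416) = 0.238.
ω_d = ω_n√(1−ζ²) = 0.404 rad/s.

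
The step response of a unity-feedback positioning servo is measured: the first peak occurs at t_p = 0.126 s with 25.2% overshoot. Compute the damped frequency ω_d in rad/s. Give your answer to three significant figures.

ω_d ≈ 24.9 rad/s

t_p = π/ω_d, so ω_d = π/0.126 = 24.9 rad/s.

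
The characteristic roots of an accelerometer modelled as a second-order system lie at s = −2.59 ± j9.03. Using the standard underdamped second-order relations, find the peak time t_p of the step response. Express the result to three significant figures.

t_p = π/ω_d with ω_d = 9.03 (the imaginary part), so t_p = 0.348 s.

t_p ≈ 0.348 s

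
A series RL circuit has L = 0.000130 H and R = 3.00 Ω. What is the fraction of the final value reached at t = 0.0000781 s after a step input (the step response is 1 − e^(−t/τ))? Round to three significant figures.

τ = L/R = 0.000130/3.00 = 0.0000433 s.
y(t)/y_∞ = 1 − e^(−t/τ) = 1 − e^(−0.0000781/0.0000433) = 1 − e^(−1.80) = 0.835.

y/y_∞ ≈ 0.835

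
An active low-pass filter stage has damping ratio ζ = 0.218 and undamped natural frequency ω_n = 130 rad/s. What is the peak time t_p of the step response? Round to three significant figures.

The damped frequency is ω_d = ω_n√(1−ζ²) = 130·√(1−0.0475) = 127 rad/s.
Peak time t_p = π/ω_d = π/127 = 0.0248 s.

t_p ≈ 0.0248 s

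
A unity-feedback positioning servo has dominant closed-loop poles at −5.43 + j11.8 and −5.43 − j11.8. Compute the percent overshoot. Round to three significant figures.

%OS ≈ 23.6%

With σ = 5.43, ω_d = 11.8: ω_n = √(σ²+ω_d²) = 13.0 rad/s, ζ = σ/ω_n = 0.418.
%OS = 100 e^{−πζ/√(1−ζ²)} with ζ = 0.418 gives 23.6%.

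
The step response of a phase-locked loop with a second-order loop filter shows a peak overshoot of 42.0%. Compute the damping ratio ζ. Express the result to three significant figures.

ζ ≈ 0.266

Inverting the overshoot relation: ζ = |ln 0.420|/√(π² + ln²0.420) = 0.266.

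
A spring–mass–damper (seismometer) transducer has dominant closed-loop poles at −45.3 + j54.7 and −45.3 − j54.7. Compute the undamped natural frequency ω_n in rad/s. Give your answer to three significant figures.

ω_n ≈ 71.0 rad/s

With σ = 45.3, ω_d = 54.7: ω_n = √(σ²+ω_d²) = 71.0 rad/s, ζ = σ/ω_n = 0.638.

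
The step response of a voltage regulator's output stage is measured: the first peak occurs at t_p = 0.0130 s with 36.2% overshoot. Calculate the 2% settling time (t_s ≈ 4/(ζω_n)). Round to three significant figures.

t_s ≈ 0.0512 s

From the overshoot, ζ = −ln(OS)/√(π²+ln²(OS)) = 0.308.
t_p = π/ω_d ⇒ ω_d = 242 rad/s; then ω_n = ω_d/√(1−ζ²) = 254 rad/s.
t_s ≈ 4/(ζω_n) = 4/(0.308·254) = 0.0512 s.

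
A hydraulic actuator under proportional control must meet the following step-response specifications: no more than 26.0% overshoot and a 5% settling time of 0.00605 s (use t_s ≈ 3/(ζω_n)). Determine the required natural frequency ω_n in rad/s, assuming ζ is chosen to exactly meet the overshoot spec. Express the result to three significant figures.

ω_n ≈ 1260 rad/s

Inverting the overshoot relation: ζ = |ln 0.260|/√(π² + ln²0.260) = 0.394.
Then ω_n = 3/(ζ t_s) = 3/(0.394 × 0.00605) = 1260 rad/s.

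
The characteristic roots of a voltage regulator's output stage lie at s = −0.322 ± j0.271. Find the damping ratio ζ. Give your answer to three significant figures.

ζ ≈ 0.765

With σ = 0.322, ω_d = 0.271: ω_n = √(σ²+ω_d²) = 0.421 rad/s, ζ = σ/ω_n = 0.765.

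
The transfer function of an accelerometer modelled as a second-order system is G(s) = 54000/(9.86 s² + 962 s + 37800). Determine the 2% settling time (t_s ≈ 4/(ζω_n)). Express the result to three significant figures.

Dividing through by 9.86: denominator becomes s² + 97.57 s + 3834.
So ω_n = √3834 = 61.9 rad/s and ζ = 97.57/(2·61.9) = 0.788.
t_s ≈ 4/(ζω_n) = 0.0820 s.

t_s ≈ 0.0820 s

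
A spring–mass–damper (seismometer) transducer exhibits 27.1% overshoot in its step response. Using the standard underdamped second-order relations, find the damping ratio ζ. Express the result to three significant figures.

ζ ≈ 0.384

ζ = −ln(OS)/√(π² + (ln OS)²). With OS = 0.271, ln OS = −1.306 and ζ = 1.306/3.402 = 0.384.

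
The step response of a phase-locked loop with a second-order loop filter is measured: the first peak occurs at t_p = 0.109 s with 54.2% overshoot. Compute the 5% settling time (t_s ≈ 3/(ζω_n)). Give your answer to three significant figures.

ζ from %OS: ζ = |ln 0.542|/√(π²+ln²0.542) = 0.191.
From t_p = π/ω_d, ω_d = π/0.109 = 28.8 rad/s, so ω_n = ω_d/√(1−ζ²) = 29.4 rad/s.
t_s ≈ 3/(ζω_n) = 3/(0.191·29.4) = 0.534 s.

t_s ≈ 0.534 s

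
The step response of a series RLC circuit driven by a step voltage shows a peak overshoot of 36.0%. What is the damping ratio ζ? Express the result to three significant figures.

ζ ≈ 0.309

From %OS = 100·exp(−πζ/√(1−ζ²)), invert to get ζ = −ln(OS)/√(π² + ln²(OS)) with OS = 0.360.
−ln 0.360 = 1.022, so ζ = 1.022/√(π² + 1.044) = 0.309.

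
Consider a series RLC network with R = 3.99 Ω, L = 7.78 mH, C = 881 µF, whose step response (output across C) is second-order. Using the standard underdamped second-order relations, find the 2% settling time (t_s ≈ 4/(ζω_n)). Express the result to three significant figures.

t_s ≈ 0.0156 s

For a series RLC circuit (capacitor voltage as output), ω_n = 1/√(LC) = 1/√(7.78 mH · 881 µF) = 382 rad/s.
ζ = (R/2)·√(C/L) = (3.99/2)·√(881 µF/7.78 mH) = 0.671.
t_s ≈ 4/(ζω_n) = 0.0156 s.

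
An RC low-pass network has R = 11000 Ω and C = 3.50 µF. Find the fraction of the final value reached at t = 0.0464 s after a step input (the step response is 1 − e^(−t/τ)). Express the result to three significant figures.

y/y_∞ ≈ 0.700

τ = RC = 11000 × 3.50 µF = 0.0385 s.
y(t)/y_∞ = 1 − e^(−t/τ) = 1 − e^(−0.0464/0.0385) = 1 − e^(−1.21) = 0.700.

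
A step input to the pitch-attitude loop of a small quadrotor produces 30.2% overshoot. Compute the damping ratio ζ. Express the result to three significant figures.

ζ ≈ 0.356

From %OS = 100·exp(−πζ/√(1−ζ²)), invert to get ζ = −ln(OS)/√(π² + ln²(OS)) with OS = 0.302.
−ln 0.302 = 1.197, so ζ = 1.197/√(π² + 1.434) = 0.356.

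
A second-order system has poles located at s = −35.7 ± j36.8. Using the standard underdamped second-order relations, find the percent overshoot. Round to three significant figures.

With σ = 35.7, ω_d = 36.8: ω_n = √(σ²+ω_d²) = 51.3 rad/s, ζ = σ/ω_n = 0.696.
%OS = 100·exp(−πζ/√(1−ζ²)) = 4.75%.

%OS ≈ 4.75%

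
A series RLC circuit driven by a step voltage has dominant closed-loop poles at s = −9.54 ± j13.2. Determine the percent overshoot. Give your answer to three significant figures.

With σ = 9.54, ω_d = 13.2: ω_n = √(σ²+ω_d²) = 16.3 rad/s, ζ = σ/ω_n = 0.586.
Overshoot: exp(−π·0.586/√(1−0.586²)) = 0.103, i.e. 10.3%.

%OS ≈ 10.3%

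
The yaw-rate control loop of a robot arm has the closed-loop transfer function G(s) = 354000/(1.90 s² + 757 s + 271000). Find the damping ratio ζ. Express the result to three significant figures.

ζ ≈ 0.527

Dividing through by 1.90: denominator becomes s² + 398.4 s + 142600.
So ω_n = √142600 = 378 rad/s and ζ = 398.4/(2·378) = 0.527.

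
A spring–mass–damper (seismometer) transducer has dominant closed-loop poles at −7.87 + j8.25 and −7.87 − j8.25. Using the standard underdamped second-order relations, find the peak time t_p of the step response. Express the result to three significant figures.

t_p ≈ 0.381 s

t_p = π/ω_d with ω_d = 8.25 (the imaginary part), so t_p = 0.381 s.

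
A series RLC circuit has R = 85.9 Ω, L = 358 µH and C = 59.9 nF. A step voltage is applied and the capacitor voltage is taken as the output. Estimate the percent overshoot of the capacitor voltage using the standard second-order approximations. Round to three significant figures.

%OS ≈ 12.3%

For a series RLC circuit (capacitor voltage as output), ω_n = 1/√(LC) = 1/√(358 µH · 59.9 nF) = 216000 rad/s.
ζ = (R/2)·√(C/L) = (85.9/2)·√(59.9 nF/358 µH) = 0.556.
%OS = 100 e^{−πζ/√(1−ζ²)} with ζ = 0.556 gives 12.3%.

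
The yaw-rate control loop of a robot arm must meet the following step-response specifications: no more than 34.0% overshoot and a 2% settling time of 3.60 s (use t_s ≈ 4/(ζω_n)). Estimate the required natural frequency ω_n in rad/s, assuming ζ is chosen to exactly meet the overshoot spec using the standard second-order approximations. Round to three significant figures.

ω_n ≈ 3.42 rad/s

From %OS = 100·exp(−πζ/√(1−ζ²)), invert to get ζ = −ln(OS)/√(π² + ln²(OS)) with OS = 0.340.
−ln 0.340 = 1.079, so ζ = 1.079/√(π² + 1.164) = 0.325.
Then ω_n = 4/(ζ t_s) = 4/(0.325 × 3.60) = 3.42 rad/s.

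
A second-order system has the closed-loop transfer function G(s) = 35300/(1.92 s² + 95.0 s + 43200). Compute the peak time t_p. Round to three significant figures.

t_p ≈ 0.0212 s

Dividing through by 1.92: denominator becomes s² + 49.48 s + 22500.
So ω_n = √22500 = 150 rad/s and ζ = 49.48/(2·150) = 0.165.
The damped frequency ω_d = ω_n√(1−ζ²) = 148 rad/s. t_p = π/ω_d = 0.0212 s.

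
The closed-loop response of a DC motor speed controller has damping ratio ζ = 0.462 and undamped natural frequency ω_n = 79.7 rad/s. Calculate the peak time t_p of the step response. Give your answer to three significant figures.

t_p ≈ 0.0444 s

The damped frequency is ω_d = ω_n√(1−ζ²) = 79.7·√(1−0.213) = 70.7 rad/s.
Peak time t_p = π/ω_d = π/70.7 = 0.0444 s.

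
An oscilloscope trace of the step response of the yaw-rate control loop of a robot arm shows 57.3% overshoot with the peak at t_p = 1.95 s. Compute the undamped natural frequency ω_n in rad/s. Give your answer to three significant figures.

ω_n ≈ 1.64 rad/s

ζ from %OS: ζ = |ln 0.573|/√(π²+ln²0.573) = 0.175.
t_p = π/ω_d ⇒ ω_d = 1.61 rad/s; then ω_n = ω_d/√(1−ζ²) = 1.64 rad/s.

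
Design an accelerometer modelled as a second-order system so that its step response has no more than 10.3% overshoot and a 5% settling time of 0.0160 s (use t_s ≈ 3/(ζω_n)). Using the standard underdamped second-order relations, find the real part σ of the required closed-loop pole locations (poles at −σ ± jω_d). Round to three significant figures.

σ ≈ 188

The settling-time spec alone fixes σ = ζω_n = 3/t_s = 3/0.0160 = 188.
(Overshoot then fixes ζ = 0.586 and hence ω_d = σ·√(1−ζ²)/ζ = 259 rad/s.)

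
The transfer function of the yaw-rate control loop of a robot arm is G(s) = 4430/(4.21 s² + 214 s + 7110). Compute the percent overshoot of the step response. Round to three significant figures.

Dividing through by 4.21: denominator becomes s² + 50.83 s + 1689.
So ω_n = √1689 = 41.1 rad/s and ζ = 50.83/(2·41.1) = 0.618.
%OS = 100 e^{−πζ/√(1−ζ²)} with ζ = 0.618 gives 8.44%.

%OS ≈ 8.44%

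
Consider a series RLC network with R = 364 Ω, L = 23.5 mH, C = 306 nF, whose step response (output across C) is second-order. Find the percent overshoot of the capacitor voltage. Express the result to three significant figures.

For a series RLC circuit (capacitor voltage as output), ω_n = 1/√(LC) = 1/√(23.5 mH · 306 nF) = 11800 rad/s.
ζ = (R/2)·√(C/L) = (364/2)·√(306 nF/23.5 mH) = 0.657.
%OS = 100·exp(−πζ/√(1−ζ²)) = 6.48%.

%OS ≈ 6.48%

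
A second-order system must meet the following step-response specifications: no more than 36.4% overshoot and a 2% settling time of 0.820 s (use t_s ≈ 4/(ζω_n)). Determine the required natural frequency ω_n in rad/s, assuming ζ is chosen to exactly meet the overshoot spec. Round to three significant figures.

ω_n ≈ 15.9 rad/s

ζ = −ln(OS)/√(π² + (ln OS)²). With OS = 0.364, ln OS = −1.011 and ζ = 1.011/3.300 = 0.306.
Then ω_n = 4/(ζ t_s) = 4/(0.306 × 0.820) = 15.9 rad/s.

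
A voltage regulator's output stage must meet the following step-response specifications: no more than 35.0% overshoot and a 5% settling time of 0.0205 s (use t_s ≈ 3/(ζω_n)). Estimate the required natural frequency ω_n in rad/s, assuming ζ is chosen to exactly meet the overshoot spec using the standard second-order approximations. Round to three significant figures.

ζ = −ln(OS)/√(π² + (ln OS)²). With OS = 0.350, ln OS = −1.050 and ζ = 1.050/3.312 = 0.317.
Then ω_n = 3/(ζ t_s) = 3/(0.317 × 0.0205) = 462 rad/s.

ω_n ≈ 462 rad/s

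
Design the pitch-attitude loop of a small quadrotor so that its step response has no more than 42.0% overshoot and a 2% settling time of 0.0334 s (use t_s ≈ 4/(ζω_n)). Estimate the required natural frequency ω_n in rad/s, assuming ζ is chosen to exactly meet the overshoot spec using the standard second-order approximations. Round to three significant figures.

ω_n ≈ 450 rad/s

From %OS = 100·exp(−πζ/√(1−ζ²)), invert to get ζ = −ln(OS)/√(π² + ln²(OS)) with OS = 0.420.
−ln 0.420 = 0.8675, so ζ = 0.8675/√(π² + 0.7526) = 0.266.
From t_s ≈ 4/(ζω_n): ω_n = 4/(ζ·t_s) = 4/(0.266·0.0334) = 450 rad/s.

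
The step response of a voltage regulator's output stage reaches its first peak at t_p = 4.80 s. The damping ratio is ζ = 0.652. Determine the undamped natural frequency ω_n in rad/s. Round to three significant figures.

Peak time t_p = π/ω_d, so ω_d = π/t_p = π/4.80 = 0.654 rad/s.
ω_n = ω_d/√(1−ζ²) = 0.654/√0.575 = 0.863 rad/s.

ω_n ≈ 0.863 rad/s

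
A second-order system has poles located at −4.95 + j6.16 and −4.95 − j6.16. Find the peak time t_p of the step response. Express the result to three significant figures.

t_p = π/ω_d with ω_d = 6.16 (the imaginary part), so t_p = 0.510 s.

t_p ≈ 0.510 s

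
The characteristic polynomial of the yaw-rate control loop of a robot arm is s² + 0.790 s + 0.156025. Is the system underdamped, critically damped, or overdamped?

critically damped

a² − 4b = 0.790² − 4·0.156025 = 0 (repeated real root); the system is critically damped.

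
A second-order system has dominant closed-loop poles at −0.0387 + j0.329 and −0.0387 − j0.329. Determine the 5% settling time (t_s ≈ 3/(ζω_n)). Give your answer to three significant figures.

For poles at −σ ± jω_d, ζω_n = σ = 0.0387, so t_s ≈ 3/σ = 77.5 s.

t_s ≈ 77.5 s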